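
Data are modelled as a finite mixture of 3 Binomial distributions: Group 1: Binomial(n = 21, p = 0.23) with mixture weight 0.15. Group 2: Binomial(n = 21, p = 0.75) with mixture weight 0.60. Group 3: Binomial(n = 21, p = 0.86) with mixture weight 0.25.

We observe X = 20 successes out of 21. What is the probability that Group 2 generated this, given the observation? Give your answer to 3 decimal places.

By Bayes' theorem, P(k | x) = π_k f_k(x) / Σ_j π_j f_j(x).
Evaluate each component's likelihood at the observed value:
  L_1 = 2.77502e-12
  L_2 = 0.0166489
  L_3 = 0.143985
Multiply by the mixture weights:
  π_1·L_1 = 0.15 × 2.77502e-12 = 4.16254e-13
  π_2·L_2 = 0.60 × 0.0166489 = 0.00998932
  π_3·L_3 = 0.25 × 0.143985 = 0.0359962
Evidence: 4.16254e-13 + 0.00998932 + 0.0359962 = 0.0459855
P(Group 2 | data) = 0.00998932 / 0.0459855 ≈ 0.217

0.217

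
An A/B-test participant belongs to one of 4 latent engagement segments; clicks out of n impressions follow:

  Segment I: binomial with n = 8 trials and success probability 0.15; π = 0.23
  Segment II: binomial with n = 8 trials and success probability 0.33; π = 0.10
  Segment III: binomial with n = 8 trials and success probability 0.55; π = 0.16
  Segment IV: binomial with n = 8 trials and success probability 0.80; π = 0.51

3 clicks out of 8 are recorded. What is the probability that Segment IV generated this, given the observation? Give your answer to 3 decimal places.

By Bayes' theorem, P(k | x) = P(Z=k) f_k(x) / Σ_j P(Z=j) f_j(x).
Component likelihoods at x = 3 clicks out of 8:
  L_I = 0.0838603
  L_II = 0.271709
  L_III = 0.171925
  L_IV = 0.00917504
Unnormalised posteriors:
  P(Z=I)·L_I = 0.23 × 0.0838603 = 0.0192879
  P(Z=II)·L_II = 0.10 × 0.271709 = 0.0271709
  P(Z=III)·L_III = 0.16 × 0.171925 = 0.027508
  P(Z=IV)·L_IV = 0.51 × 0.00917504 = 0.00467927
Normaliser: 0.0192879 + 0.0271709 + 0.027508 + 0.00467927 = 0.078646
So the posterior for Segment IV is 0.00467927 / 0.078646 ≈ 0.059.

0.059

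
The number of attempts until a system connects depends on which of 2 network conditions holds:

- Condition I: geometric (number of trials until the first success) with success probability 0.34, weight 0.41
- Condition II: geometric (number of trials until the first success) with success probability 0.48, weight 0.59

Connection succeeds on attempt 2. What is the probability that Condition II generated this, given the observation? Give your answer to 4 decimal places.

The responsibility of component k is π_k f_k(x) divided by Σ_j π_j f_j(x).
Evaluate each component's likelihood at the observed value:
  f_I = 0.34·(1−0.34)^1 = 0.34·0.66 = 0.2244
  f_II = 0.48·(1−0.48)^1 = 0.48·0.52 = 0.2496
Unnormalised posteriors:
  π_I·f_I = 0.41 × 0.2244 = 0.092004
  π_II·f_II = 0.59 × 0.2496 = 0.147264
Sum: 0.092004 + 0.147264 = 0.239268
P(Condition II | data) = 0.147264 / 0.239268 ≈ 0.6155

0.6155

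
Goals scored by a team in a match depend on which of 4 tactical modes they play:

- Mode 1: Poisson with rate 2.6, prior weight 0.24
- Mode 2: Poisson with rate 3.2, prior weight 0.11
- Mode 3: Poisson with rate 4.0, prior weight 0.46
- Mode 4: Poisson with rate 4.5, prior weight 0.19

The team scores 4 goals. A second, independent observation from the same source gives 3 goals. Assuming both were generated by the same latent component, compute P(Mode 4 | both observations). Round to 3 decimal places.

0.172

Apply Bayes' rule: the posterior for each component is proportional to its prior times its likelihood at x.
Since both observations come from the same component, the likelihood for component k is f_k(x₁)·f_k(x₂).
  L_1 = [e^(−2.6)·2.6^4/4! = 0.141422] × [0.217572] = 0.0307694
  L_2 = [e^(−3.2)·3.2^4/4! = 0.178093] × [0.222616] = 0.0396463
  L_3 = [e^(−4.0)·4.0^4/4! = 0.195367] × [0.195367] = 0.0381682
  L_4 = [e^(−4.5)·4.5^4/4! = 0.189808] × [0.168718] = 0.0320239
Weight by the priors:
  π_1·L_1 = 0.24 × 0.0307694 = 0.00738467
  π_2·L_2 = 0.11 × 0.0396463 = 0.00436109
  π_3·L_3 = 0.46 × 0.0381682 = 0.0175574
  π_4·L_4 = 0.19 × 0.0320239 = 0.00608455
Normaliser: 0.00738467 + 0.00436109 + 0.0175574 + 0.00608455 = 0.0353877
Responsibility of Mode 4: 0.00608455 / 0.0353877 ≈ 0.172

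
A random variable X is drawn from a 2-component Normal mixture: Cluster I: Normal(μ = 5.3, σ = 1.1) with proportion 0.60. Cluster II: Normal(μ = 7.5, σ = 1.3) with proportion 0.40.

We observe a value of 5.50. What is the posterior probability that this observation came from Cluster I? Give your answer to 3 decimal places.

0.851

The responsibility of component k is π_k f_k(x) divided by Σ_j π_j f_j(x).
Component likelihoods at x = 5.50:
  L_I = 0.356729
  L_II = 0.0939742
Unnormalised posteriors:
  π_I·L_I = 0.60 × 0.356729 = 0.214038
  π_II·L_II = 0.40 × 0.0939742 = 0.0375897
Sum: 0.214038 + 0.0375897 = 0.251627
P(Cluster I | data) = 0.214038 / 0.251627 ≈ 0.851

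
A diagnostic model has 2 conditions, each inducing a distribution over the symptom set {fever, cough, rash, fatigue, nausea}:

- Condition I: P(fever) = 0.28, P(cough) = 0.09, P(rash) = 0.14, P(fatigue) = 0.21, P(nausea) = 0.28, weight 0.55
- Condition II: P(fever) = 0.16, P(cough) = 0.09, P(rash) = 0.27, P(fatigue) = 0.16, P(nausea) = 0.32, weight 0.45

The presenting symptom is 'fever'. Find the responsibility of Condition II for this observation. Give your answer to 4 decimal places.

P(component k | x) = π_k·f_k(x) / marginal(x), where marginal(x) = Σ_j π_j·f_j(x).
Component likelihoods at x = 'fever':
  f_I = P(fever | comp) = 0.28
  f_II = P(fever | comp) = 0.16
Weight by the priors:
  π_I·f_I = 0.55 × 0.28 = 0.154
  π_II·f_II = 0.45 × 0.16 = 0.072
Denominator: 0.154 + 0.072 = 0.226
P(Condition II | x) = 0.072 / 0.226 ≈ 0.3186

0.3186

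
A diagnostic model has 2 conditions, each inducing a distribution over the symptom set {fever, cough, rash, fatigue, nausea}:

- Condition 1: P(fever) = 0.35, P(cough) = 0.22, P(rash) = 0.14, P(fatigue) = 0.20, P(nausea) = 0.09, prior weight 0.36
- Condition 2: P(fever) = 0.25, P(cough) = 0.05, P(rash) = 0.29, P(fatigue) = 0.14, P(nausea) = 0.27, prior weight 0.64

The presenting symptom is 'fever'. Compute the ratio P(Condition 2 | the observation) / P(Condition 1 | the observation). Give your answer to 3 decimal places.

Posterior odds = (π_i f_i(x)) / (π_j f_j(x)); the normalising sum cancels.
Component likelihoods at x = 'fever':
  f_1 = 0.35
  f_2 = 0.25
Posterior odds = (π_2·f_2) / (π_1·f_1) = (0.64·0.25) / (0.36·0.35) = 0.16 / 0.126 ≈ 1.270

1.270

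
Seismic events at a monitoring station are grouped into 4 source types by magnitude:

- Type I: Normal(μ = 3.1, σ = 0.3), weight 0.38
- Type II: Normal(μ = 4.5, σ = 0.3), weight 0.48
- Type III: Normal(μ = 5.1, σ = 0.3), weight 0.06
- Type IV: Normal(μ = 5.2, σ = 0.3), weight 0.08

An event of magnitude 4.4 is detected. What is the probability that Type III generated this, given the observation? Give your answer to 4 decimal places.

0.0086

By Bayes' theorem, P(k | x) = P(Z=k) f_k(x) / Σ_j P(Z=j) f_j(x).
Component likelihoods at x = 4.4:
  L_I = 0.000111236
  L_II = 1.25794
  L_III = 0.0874063
  L_IV = 0.0379866
Unnormalised posteriors:
  P(Z=I)·L_I = 0.38 × 0.000111236 = 4.22698e-05
  P(Z=II)·L_II = 0.48 × 1.25794 = 0.603813
  P(Z=III)·L_III = 0.06 × 0.0874063 = 0.00524438
  P(Z=IV)·L_IV = 0.08 × 0.0379866 = 0.00303893
Denominator: 4.22698e-05 + 0.603813 + 0.00524438 + 0.00303893 = 0.612139
P(Type III | the observation) ≈ 0.0086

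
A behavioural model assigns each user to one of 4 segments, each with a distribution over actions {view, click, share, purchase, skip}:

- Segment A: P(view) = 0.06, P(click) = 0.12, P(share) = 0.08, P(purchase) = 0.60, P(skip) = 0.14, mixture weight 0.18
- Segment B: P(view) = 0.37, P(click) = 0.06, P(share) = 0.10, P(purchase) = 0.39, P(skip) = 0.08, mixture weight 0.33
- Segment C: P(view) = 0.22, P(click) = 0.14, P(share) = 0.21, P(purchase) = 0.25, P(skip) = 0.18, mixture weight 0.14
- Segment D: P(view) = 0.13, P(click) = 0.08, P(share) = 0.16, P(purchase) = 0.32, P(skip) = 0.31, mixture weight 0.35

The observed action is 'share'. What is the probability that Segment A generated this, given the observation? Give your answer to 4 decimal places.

By Bayes' theorem, P(k | x) = w_k f_k(x) / Σ_j w_j f_j(x).
Component likelihoods at x = 'share':
  f_A = 0.08
  f_B = 0.1
  f_C = 0.21
  f_D = 0.16
Unnormalised posteriors:
  w_A·f_A = 0.18 × 0.08 = 0.0144
  w_B·f_B = 0.33 × 0.1 = 0.033
  w_C·f_C = 0.14 × 0.21 = 0.0294
  w_D·f_D = 0.35 × 0.16 = 0.056
Denominator: 0.0144 + 0.033 + 0.0294 + 0.056 = 0.1328
P(Segment A | 'share') ≈ 0.1084

0.1084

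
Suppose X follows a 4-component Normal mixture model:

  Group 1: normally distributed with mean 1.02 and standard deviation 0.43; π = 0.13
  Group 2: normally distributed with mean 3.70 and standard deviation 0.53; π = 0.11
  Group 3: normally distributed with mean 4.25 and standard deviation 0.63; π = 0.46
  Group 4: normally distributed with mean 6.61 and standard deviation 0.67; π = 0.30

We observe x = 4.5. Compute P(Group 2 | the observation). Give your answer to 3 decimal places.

Posterior ∝ prior × likelihood, so P(k | x) ∝ P(Z=k) f_k(x); normalise over all components.
Component likelihoods at x = 4.5:
  p_1 = (1/(0.43·√(2π)))·exp(−(4.5−1.02)²/(2·0.43²)) = 0.927773·exp(-32.74851) = 5.55832e-15
  p_2 = (1/(0.53·√(2π)))·exp(−(4.5−3.70)²/(2·0.53²)) = 0.752721·exp(-1.13920) = 0.240928
  p_3 = (1/(0.63·√(2π)))·exp(−(4.5−4.25)²/(2·0.63²)) = 0.633242·exp(-0.07874) = 0.585296
  p_4 = (1/(0.67·√(2π)))·exp(−(4.5−6.61)²/(2·0.67²)) = 0.595436·exp(-4.95890) = 0.00418035
Weight by the priors:
  P(Z=1)·p_1 = 0.13 × 5.55832e-15 = 7.22581e-16
  P(Z=2)·p_2 = 0.11 × 0.240928 = 0.0265021
  P(Z=3)·p_3 = 0.46 × 0.585296 = 0.269236
  P(Z=4)·p_4 = 0.30 × 0.00418035 = 0.0012541
Marginal: 7.22581e-16 + 0.0265021 + 0.269236 + 0.0012541 = 0.296992
P(Group 2 | x) ≈ 0.089

0.089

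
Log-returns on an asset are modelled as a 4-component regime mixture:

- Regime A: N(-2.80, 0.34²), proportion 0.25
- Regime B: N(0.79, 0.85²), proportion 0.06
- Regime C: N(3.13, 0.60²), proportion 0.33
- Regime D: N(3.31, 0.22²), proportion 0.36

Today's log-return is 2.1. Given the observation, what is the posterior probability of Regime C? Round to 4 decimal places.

0.8541

P(component k | x) = π_k·f_k(x) / marginal(x), where marginal(x) = Σ_j π_j·f_j(x).
Normal densities:
  p_A = (1/(0.34·√(2π)))·exp(−(2.1−-2.80)²/(2·0.34²)) = 1.173360·exp(-103.84948) = 9.2934e-46
  p_B = (1/(0.85·√(2π)))·exp(−(2.1−0.79)²/(2·0.85²)) = 0.469344·exp(-1.18761) = 0.143126
  p_C = (1/(0.60·√(2π)))·exp(−(2.1−3.13)²/(2·0.60²)) = 0.664904·exp(-1.47347) = 0.152348
  p_D = (1/(0.22·√(2π)))·exp(−(2.1−3.31)²/(2·0.22²)) = 1.813374·exp(-15.12500) = 4.89535e-07
Weight by the priors:
  π_A·p_A = 0.25 × 9.2934e-46 = 2.32335e-46
  π_B·p_B = 0.06 × 0.143126 = 0.00858754
  π_C·p_C = 0.33 × 0.152348 = 0.050275
  π_D·p_D = 0.36 × 4.89535e-07 = 1.76232e-07
Marginal: 2.32335e-46 + 0.00858754 + 0.050275 + 1.76232e-07 = 0.0588627
So the posterior for Regime C is 0.050275 / 0.0588627 ≈ 0.8541.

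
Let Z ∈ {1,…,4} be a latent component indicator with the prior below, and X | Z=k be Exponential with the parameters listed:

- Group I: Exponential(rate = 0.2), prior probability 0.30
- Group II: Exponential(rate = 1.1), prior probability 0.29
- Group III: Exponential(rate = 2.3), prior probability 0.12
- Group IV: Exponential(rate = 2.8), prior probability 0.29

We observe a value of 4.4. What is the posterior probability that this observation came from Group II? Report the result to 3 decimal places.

0.092

The responsibility of component k is w_k f_k(x) divided by Σ_j w_j f_j(x).
Exponential densities:
  p_I = 0.0829566
  p_II = 0.00869776
  p_III = 9.26121e-05
  p_IV = 1.24925e-05
Unnormalised posteriors:
  w_I·p_I = 0.30 × 0.0829566 = 0.024887
  w_II·p_II = 0.29 × 0.00869776 = 0.00252235
  w_III·p_III = 0.12 × 9.26121e-05 = 1.11135e-05
  w_IV·p_IV = 0.29 × 1.24925e-05 = 3.62283e-06
Marginal: 0.024887 + 0.00252235 + 1.11135e-05 + 3.62283e-06 = 0.0274241
So the posterior for Group II is 0.00252235 / 0.0274241 ≈ 0.092.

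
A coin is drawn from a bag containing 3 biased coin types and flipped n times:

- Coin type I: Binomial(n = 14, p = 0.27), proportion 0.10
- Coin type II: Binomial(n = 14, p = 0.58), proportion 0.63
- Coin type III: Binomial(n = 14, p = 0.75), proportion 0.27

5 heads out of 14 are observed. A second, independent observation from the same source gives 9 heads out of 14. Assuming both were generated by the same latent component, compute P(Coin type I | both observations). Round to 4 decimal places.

0.0080

The responsibility of component k is π_k f_k(x) divided by Σ_j π_j f_j(x).
Since both observations come from the same component, the likelihood for component k is f_k(x₁)·f_k(x₂).
  p_I = [0.169118] × [0.00316484] = 0.000535231
  p_II = [0.0534377] × [0.19434] = 0.0103851
  p_III = [0.0018123] × [0.146796] = 0.000266039
Prior × likelihood for each component:
  π_I·p_I = 0.10 × 0.000535231 = 5.35231e-05
  π_II·p_II = 0.63 × 0.0103851 = 0.0065426
  π_III·p_III = 0.27 × 0.000266039 = 7.18306e-05
Denominator: 5.35231e-05 + 0.0065426 + 7.18306e-05 = 0.00666796
P(Coin type I | x) = 5.35231e-05 / 0.00666796 ≈ 0.0080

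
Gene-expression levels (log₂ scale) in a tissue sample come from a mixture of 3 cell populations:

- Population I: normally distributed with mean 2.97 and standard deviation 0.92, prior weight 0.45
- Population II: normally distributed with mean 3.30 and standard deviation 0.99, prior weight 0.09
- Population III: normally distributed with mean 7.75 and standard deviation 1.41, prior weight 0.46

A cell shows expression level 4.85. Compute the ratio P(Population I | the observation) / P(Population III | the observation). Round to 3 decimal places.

1.541

Since P(k|x) ∝ π_k f_k(x), the posterior odds are π_i f_i(x) / (π_j f_j(x)).
Component likelihoods at x = 4.85:
  p_I = (1/(0.92·√(2π)))·exp(−(4.85−2.97)²/(2·0.92²)) = 0.433633·exp(-2.08790) = 0.0537475
  p_II = (1/(0.99·√(2π)))·exp(−(4.85−3.30)²/(2·0.99²)) = 0.402972·exp(-1.22564) = 0.1183
  p_III = (1/(1.41·√(2π)))·exp(−(4.85−7.75)²/(2·1.41²)) = 0.282938·exp(-2.11508) = 0.0341288
Posterior odds = (π_I·p_I) / (π_III·p_III) = (0.45·0.0537475) / (0.46·0.0341288) = 0.0241864 / 0.0156993 ≈ 1.541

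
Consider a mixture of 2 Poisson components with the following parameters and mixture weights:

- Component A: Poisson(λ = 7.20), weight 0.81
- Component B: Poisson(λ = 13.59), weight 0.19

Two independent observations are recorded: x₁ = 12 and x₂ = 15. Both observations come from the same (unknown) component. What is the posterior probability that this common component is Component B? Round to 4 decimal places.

0.9489

By Bayes' theorem, P(k | x) = P(Z=k) f_k(x) / Σ_j P(Z=j) f_j(x).
Since both observations come from the same component, the likelihood for component k is f_k(x₁)·f_k(x₂).
  f_A = [e^(−7.20)·7.20^12/12! = 0.0302505] × [0.00413588] = 0.000125112
  f_B = [e^(−13.59)·13.59^12/12! = 0.103809] × [0.09544] = 0.00990751
Unnormalised posteriors:
  P(Z=A)·f_A = 0.81 × 0.000125112 = 0.000101341
  P(Z=B)·f_B = 0.19 × 0.00990751 = 0.00188243
Evidence: 0.000101341 + 0.00188243 = 0.00198377
P(Component B | x₁, x₂) ≈ 0.9489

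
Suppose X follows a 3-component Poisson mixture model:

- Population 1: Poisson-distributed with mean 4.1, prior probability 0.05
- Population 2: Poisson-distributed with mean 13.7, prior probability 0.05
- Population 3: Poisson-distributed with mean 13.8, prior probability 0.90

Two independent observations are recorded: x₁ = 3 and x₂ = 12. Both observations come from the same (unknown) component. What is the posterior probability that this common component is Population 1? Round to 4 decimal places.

0.1475

The responsibility of component k is π_k f_k(x) divided by Σ_j π_j f_j(x).
Since both observations come from the same component, the likelihood for component k is f_k(x₁)·f_k(x₂).
  L_1 = [0.190368] × [0.00078066] = 0.000148612
  L_2 = [0.000481034] × [0.102441] = 4.92778e-05
  L_3 = [0.000444859] × [0.101146] = 4.49956e-05
Weight by the priors:
  π_1·L_1 = 0.05 × 0.000148612 = 7.43062e-06
  π_2·L_2 = 0.05 × 4.92778e-05 = 2.46389e-06
  π_3·L_3 = 0.90 × 4.49956e-05 = 4.04961e-05
Normaliser: 7.43062e-06 + 2.46389e-06 + 4.04961e-05 = 5.03906e-05
P(Population 1 | data) ≈ 0.1475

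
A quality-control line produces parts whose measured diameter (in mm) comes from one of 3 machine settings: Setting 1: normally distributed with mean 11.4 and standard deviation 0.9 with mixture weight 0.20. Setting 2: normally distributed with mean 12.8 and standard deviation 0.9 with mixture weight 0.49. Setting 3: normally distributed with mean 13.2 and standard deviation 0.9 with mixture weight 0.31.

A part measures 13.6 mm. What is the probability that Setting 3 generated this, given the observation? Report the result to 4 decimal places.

The responsibility of component k is π_k f_k(x) divided by Σ_j π_j f_j(x).
Normal densities:
  p_1 = 0.0223432
  p_2 = 0.298603
  p_3 = 0.401582
Weight by the priors:
  π_1·p_1 = 0.20 × 0.0223432 = 0.00446864
  π_2·p_2 = 0.49 × 0.298603 = 0.146316
  π_3·p_3 = 0.31 × 0.401582 = 0.12449
Normaliser: 0.00446864 + 0.146316 + 0.12449 = 0.275275
Responsibility of Setting 3: 0.12449 / 0.275275 ≈ 0.4522

0.4522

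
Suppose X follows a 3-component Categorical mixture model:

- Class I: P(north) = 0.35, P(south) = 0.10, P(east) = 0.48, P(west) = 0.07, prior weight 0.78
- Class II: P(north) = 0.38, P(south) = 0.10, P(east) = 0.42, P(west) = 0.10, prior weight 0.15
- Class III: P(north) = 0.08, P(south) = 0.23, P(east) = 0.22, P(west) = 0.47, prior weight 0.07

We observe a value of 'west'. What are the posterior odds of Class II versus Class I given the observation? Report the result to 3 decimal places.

Since P(k|x) ∝ π_k f_k(x), the posterior odds are π_i f_i(x) / (π_j f_j(x)).
Categorical probabilities:
  p_I = 0.07
  p_II = 0.1
  p_III = 0.47
Odds = (0.15/0.78) × (0.1/0.07) = 0.192308 × 1.42857 ≈ 0.275

0.275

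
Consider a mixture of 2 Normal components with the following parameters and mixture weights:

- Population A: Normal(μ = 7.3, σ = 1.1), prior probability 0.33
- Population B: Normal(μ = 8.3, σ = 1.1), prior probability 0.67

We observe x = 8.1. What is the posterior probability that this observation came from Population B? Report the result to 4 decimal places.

0.7223

By Bayes' theorem, P(k | x) = P(Z=k) f_k(x) / Σ_j P(Z=j) f_j(x).
Normal densities:
  L_A = (1/(1.1·√(2π)))·exp(−(8.1−7.3)²/(2·1.1²)) = 0.362675·exp(-0.26446) = 0.278396
  L_B = (1/(1.1·√(2π)))·exp(−(8.1−8.3)²/(2·1.1²)) = 0.362675·exp(-0.01653) = 0.356729
Prior × likelihood for each component:
  P(Z=A)·L_A = 0.33 × 0.278396 = 0.0918706
  P(Z=B)·L_B = 0.67 × 0.356729 = 0.239009
Denominator: 0.0918706 + 0.239009 = 0.330879
Responsibility of Population B: 0.239009 / 0.330879 ≈ 0.7223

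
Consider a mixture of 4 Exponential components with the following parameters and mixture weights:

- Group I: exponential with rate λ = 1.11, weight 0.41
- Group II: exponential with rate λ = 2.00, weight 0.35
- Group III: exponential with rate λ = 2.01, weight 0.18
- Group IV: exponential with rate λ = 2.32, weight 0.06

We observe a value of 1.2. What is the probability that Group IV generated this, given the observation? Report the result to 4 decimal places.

0.0383

The responsibility of component k is π_k f_k(x) divided by Σ_j π_j f_j(x).
Exponential densities:
  f_I = 0.292983
  f_II = 0.181436
  f_III = 0.180168
  f_IV = 0.143355
Unnormalised posteriors:
  π_I·f_I = 0.41 × 0.292983 = 0.120123
  π_II·f_II = 0.35 × 0.181436 = 0.0635026
  π_III·f_III = 0.18 × 0.180168 = 0.0324302
  π_IV·f_IV = 0.06 × 0.143355 = 0.00860129
Evidence: 0.120123 + 0.0635026 + 0.0324302 + 0.00860129 = 0.224657
P(Group IV | data) = 0.00860129 / 0.224657 ≈ 0.0383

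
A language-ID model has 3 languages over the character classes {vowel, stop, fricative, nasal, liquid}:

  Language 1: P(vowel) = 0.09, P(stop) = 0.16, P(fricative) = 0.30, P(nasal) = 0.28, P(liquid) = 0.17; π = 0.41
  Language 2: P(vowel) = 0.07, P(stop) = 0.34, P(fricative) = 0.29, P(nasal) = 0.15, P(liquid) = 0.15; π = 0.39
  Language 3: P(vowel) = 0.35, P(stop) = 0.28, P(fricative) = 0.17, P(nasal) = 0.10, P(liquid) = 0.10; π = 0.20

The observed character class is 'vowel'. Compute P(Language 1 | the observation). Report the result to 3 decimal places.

Apply Bayes' rule: the posterior for each component is proportional to its prior times its likelihood at x.
Categorical probabilities:
  L_1 = 0.09
  L_2 = 0.07
  L_3 = 0.35
Multiply by the mixture weights:
  P(Z=1)·L_1 = 0.41 × 0.09 = 0.0369
  P(Z=2)·L_2 = 0.39 × 0.07 = 0.0273
  P(Z=3)·L_3 = 0.20 × 0.35 = 0.07
Marginal: 0.0369 + 0.0273 + 0.07 = 0.1342
P(Language 1 | 'vowel') = 0.0369 / 0.1342 ≈ 0.275

0.275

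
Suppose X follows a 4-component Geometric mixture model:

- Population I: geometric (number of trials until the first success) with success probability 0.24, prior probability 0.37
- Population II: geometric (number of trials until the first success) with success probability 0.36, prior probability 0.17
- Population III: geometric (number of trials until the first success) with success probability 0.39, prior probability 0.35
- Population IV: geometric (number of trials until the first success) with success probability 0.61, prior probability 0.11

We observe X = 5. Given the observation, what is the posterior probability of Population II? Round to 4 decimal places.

P(component k | x) = π_k·f_k(x) / marginal(x), where marginal(x) = Σ_j π_j·f_j(x).
Geometric probabilities:
  L_I = 0.0800692
  L_II = 0.060398
  L_III = 0.0539988
  L_IV = 0.014112
Weight by the priors:
  π_I·L_I = 0.37 × 0.0800692 = 0.0296256
  π_II·L_II = 0.17 × 0.060398 = 0.0102677
  π_III·L_III = 0.35 × 0.0539988 = 0.0188996
  π_IV·L_IV = 0.11 × 0.014112 = 0.00155232
Sum: 0.0296256 + 0.0102677 + 0.0188996 + 0.00155232 = 0.0603452
P(Population II | 5) = 0.0102677 / 0.0603452 ≈ 0.1701

0.1701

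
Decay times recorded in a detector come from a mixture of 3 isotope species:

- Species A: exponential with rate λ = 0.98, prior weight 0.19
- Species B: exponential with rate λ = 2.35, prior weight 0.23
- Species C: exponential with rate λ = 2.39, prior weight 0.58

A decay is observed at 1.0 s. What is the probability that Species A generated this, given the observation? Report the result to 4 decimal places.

0.2813

Apply Bayes' rule: the posterior for each component is proportional to its prior times its likelihood at x.
Evaluate each component's likelihood at the observed value:
  f_A = 0.98·e^(−0.98·1.0) = 0.98·e^(−0.9800) = 0.367805
  f_B = 2.35·e^(−2.35·1.0) = 2.35·e^(−2.3500) = 0.224118
  f_C = 2.39·e^(−2.39·1.0) = 2.39·e^(−2.3900) = 0.218995
Multiply by the mixture weights:
  w_A·f_A = 0.19 × 0.367805 = 0.0698829
  w_B·f_B = 0.23 × 0.224118 = 0.051547
  w_C·f_C = 0.58 × 0.218995 = 0.127017
Evidence: 0.0698829 + 0.051547 + 0.127017 = 0.248447
P(Species A | the observation) = 0.0698829 / 0.248447 ≈ 0.2813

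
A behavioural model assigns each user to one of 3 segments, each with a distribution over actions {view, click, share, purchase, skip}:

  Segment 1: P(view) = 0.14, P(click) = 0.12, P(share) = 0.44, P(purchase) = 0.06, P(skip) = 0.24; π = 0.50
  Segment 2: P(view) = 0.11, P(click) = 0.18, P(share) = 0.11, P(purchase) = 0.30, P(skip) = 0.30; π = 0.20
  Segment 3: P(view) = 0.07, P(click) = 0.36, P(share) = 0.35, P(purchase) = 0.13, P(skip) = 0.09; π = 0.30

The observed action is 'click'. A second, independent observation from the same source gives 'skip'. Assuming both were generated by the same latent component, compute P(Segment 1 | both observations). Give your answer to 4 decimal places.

Posterior ∝ prior × likelihood, so P(k | x) ∝ π_k f_k(x); normalise over all components.
Since both observations come from the same component, the likelihood for component k is f_k(x₁)·f_k(x₂).
  p_1 = [P(click | comp) = 0.12] × [0.24] = 0.0288
  p_2 = [P(click | comp) = 0.18] × [0.3] = 0.054
  p_3 = [P(click | comp) = 0.36] × [0.09] = 0.0324
Multiply by the mixture weights:
  π_1·p_1 = 0.50 × 0.0288 = 0.0144
  π_2·p_2 = 0.20 × 0.054 = 0.0108
  π_3·p_3 = 0.30 × 0.0324 = 0.00972
Normaliser: 0.0144 + 0.0108 + 0.00972 = 0.03492
P(Segment 1 | x) ≈ 0.4124

0.4124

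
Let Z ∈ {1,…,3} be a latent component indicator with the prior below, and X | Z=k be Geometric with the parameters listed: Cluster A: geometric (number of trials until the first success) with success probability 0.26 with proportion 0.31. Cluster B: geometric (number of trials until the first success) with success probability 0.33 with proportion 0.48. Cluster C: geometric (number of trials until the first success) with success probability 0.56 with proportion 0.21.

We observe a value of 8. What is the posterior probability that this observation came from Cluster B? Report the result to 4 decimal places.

By Bayes' theorem, P(k | x) = π_k f_k(x) / Σ_j π_j f_j(x).
Geometric probabilities:
  f_A = 0.0315933
  f_B = 0.0200003
  f_C = 0.00178796
Prior × likelihood for each component:
  π_A·f_A = 0.31 × 0.0315933 = 0.00979393
  π_B·f_B = 0.48 × 0.0200003 = 0.00960017
  π_C·f_C = 0.21 × 0.00178796 = 0.000375471
Marginal: 0.00979393 + 0.00960017 + 0.000375471 = 0.0197696
P(Cluster B | data) = 0.00960017 / 0.0197696 ≈ 0.4856

0.4856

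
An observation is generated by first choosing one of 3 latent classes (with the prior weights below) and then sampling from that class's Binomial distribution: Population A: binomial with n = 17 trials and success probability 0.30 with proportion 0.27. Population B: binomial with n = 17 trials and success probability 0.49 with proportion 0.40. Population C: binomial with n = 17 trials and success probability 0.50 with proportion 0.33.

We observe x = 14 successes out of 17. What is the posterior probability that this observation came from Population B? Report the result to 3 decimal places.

0.492

Apply Bayes' rule: the posterior for each component is proportional to its prior times its likelihood at x.
Evaluate each component's likelihood at the observed value:
  p_A = C(17,14)·0.30^14·0.70^3 = 680·4.78297e-08·0.343 = 1.11558e-05
  p_B = C(17,14)·0.49^14·0.51^3 = 680·4.59987e-05·0.132651 = 0.0041492
  p_C = C(17,14)·0.50^14·0.50^3 = 680·6.10352e-05·0.125 = 0.00518799
Prior × likelihood for each component:
  P(Z=A)·p_A = 0.27 × 1.11558e-05 = 3.01207e-06
  P(Z=B)·p_B = 0.40 × 0.0041492 = 0.00165968
  P(Z=C)·p_C = 0.33 × 0.00518799 = 0.00171204
Denominator: 3.01207e-06 + 0.00165968 + 0.00171204 = 0.00337473
P(Population B | the observation) ≈ 0.492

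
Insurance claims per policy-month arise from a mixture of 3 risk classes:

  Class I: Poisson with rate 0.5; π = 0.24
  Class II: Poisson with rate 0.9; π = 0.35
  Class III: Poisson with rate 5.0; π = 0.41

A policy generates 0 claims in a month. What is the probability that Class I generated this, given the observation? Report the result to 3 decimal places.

0.501

Posterior ∝ prior × likelihood, so P(k | x) ∝ π_k f_k(x); normalise over all components.
Component likelihoods at x = 0 claims:
  p_I = 0.606531
  p_II = 0.40657
  p_III = 0.00673795
Prior × likelihood for each component:
  π_I·p_I = 0.24 × 0.606531 = 0.145567
  π_II·p_II = 0.35 × 0.40657 = 0.142299
  π_III·p_III = 0.41 × 0.00673795 = 0.00276256
Evidence: 0.145567 + 0.142299 + 0.00276256 = 0.290629
P(Class I | data) ≈ 0.501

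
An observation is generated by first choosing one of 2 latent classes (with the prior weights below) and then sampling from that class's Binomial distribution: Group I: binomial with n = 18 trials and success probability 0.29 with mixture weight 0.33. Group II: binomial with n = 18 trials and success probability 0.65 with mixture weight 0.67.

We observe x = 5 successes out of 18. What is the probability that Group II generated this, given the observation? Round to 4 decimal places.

Apply Bayes' rule: the posterior for each component is proportional to its prior times its likelihood at x.
Binomial probabilities:
  f_I = C(18,5)·0.29^5·0.71^13 = 8568·0.00205111·0.0116509 = 0.204752
  f_II = C(18,5)·0.65^5·0.35^13 = 8568·0.116029·1.18273e-06 = 0.00117579
Prior × likelihood for each component:
  P(Z=I)·f_I = 0.33 × 0.204752 = 0.0675681
  P(Z=II)·f_II = 0.67 × 0.00117579 = 0.000787781
Sum: 0.0675681 + 0.000787781 = 0.0683559
P(Group II | x) = 0.000787781 / 0.0683559 ≈ 0.0115

0.0115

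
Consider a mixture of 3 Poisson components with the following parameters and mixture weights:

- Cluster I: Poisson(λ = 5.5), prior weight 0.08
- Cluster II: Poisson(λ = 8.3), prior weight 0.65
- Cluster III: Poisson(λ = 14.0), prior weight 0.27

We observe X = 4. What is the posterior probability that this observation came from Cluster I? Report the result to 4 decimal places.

Posterior ∝ prior × likelihood, so P(k | x) ∝ P(Z=k) f_k(x); normalise over all components.
Poisson probabilities:
  L_I = 0.155819
  L_II = 0.0491425
  L_III = 0.001331
Unnormalised posteriors:
  P(Z=I)·L_I = 0.08 × 0.155819 = 0.0124655
  P(Z=II)·L_II = 0.65 × 0.0491425 = 0.0319426
  P(Z=III)·L_III = 0.27 × 0.001331 = 0.00035937
Denominator: 0.0124655 + 0.0319426 + 0.00035937 = 0.0447675
So the posterior for Cluster I is 0.0124655 / 0.0447675 ≈ 0.2785.

0.2785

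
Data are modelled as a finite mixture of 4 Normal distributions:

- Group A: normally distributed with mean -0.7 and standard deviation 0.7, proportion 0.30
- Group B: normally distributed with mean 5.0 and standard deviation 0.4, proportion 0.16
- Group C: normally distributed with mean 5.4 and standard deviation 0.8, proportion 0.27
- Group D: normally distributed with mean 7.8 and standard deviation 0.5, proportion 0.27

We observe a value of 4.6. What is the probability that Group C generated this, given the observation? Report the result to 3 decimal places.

By Bayes' theorem, P(k | x) = π_k f_k(x) / Σ_j π_j f_j(x).
Component likelihoods at x = 4.6:
  f_A = (1/(0.7·√(2π)))·exp(−(4.6−-0.7)²/(2·0.7²)) = 0.569918·exp(-28.66327) = 2.03008e-13
  f_B = (1/(0.4·√(2π)))·exp(−(4.6−5.0)²/(2·0.4²)) = 0.997356·exp(-0.50000) = 0.604927
  f_C = (1/(0.8·√(2π)))·exp(−(4.6−5.4)²/(2·0.8²)) = 0.498678·exp(-0.50000) = 0.302463
  f_D = (1/(0.5·√(2π)))·exp(−(4.6−7.8)²/(2·0.5²)) = 0.797885·exp(-20.48000) = 1.01763e-09
Unnormalised posteriors:
  π_A·f_A = 0.30 × 2.03008e-13 = 6.09025e-14
  π_B·f_B = 0.16 × 0.604927 = 0.0967883
  π_C·f_C = 0.27 × 0.302463 = 0.0816651
  π_D·f_D = 0.27 × 1.01763e-09 = 2.7476e-10
Sum: 6.09025e-14 + 0.0967883 + 0.0816651 + 2.7476e-10 = 0.178453
Responsibility of Group C: 0.0816651 / 0.178453 ≈ 0.458

0.458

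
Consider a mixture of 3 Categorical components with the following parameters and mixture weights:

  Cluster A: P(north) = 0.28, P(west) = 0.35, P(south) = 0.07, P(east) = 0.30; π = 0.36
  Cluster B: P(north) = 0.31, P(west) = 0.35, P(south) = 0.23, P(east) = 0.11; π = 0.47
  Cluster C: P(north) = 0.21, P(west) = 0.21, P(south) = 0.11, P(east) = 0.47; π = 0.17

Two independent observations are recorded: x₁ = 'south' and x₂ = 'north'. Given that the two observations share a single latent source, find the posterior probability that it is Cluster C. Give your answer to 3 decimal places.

0.088

Apply Bayes' rule: the posterior for each component is proportional to its prior times its likelihood at x.
Since both observations come from the same component, the likelihood for component k is f_k(x₁)·f_k(x₂).
  L_A = [P(south | comp) = 0.07] × [0.28] = 0.0196
  L_B = [P(south | comp) = 0.23] × [0.31] = 0.0713
  L_C = [P(south | comp) = 0.11] × [0.21] = 0.0231
Unnormalised posteriors:
  π_A·L_A = 0.36 × 0.0196 = 0.007056
  π_B·L_B = 0.47 × 0.0713 = 0.033511
  π_C·L_C = 0.17 × 0.0231 = 0.003927
Normaliser: 0.007056 + 0.033511 + 0.003927 = 0.044494
So the posterior for Cluster C is 0.003927 / 0.044494 ≈ 0.088.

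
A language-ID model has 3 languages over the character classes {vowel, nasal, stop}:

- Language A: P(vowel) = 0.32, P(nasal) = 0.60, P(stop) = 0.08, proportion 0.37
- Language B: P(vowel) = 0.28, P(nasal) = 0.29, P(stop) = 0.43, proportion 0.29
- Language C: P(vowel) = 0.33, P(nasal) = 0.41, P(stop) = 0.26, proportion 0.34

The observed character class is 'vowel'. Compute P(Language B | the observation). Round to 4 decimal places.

0.2604

Posterior ∝ prior × likelihood, so P(k | x) ∝ w_k f_k(x); normalise over all components.
Categorical probabilities:
  f_A = P(vowel | comp) = 0.32
  f_B = P(vowel | comp) = 0.28
  f_C = P(vowel | comp) = 0.33
Unnormalised posteriors:
  w_A·f_A = 0.37 × 0.32 = 0.1184
  w_B·f_B = 0.29 × 0.28 = 0.0812
  w_C·f_C = 0.34 × 0.33 = 0.1122
Normaliser: 0.1184 + 0.0812 + 0.1122 = 0.3118
Responsibility of Language B: 0.0812 / 0.3118 ≈ 0.2604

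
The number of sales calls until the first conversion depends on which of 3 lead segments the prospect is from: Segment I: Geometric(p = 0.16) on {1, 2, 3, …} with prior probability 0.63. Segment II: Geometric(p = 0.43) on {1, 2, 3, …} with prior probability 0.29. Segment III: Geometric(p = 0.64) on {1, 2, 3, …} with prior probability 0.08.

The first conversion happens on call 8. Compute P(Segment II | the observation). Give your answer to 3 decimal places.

0.076

By Bayes' theorem, P(k | x) = π_k f_k(x) / Σ_j π_j f_j(x).
Component likelihoods at x = 8:
  p_I = 0.0472145
  p_II = 0.00840606
  p_III = 0.000501531
Unnormalised posteriors:
  π_I·p_I = 0.63 × 0.0472145 = 0.0297451
  π_II·p_II = 0.29 × 0.00840606 = 0.00243776
  π_III·p_III = 0.08 × 0.000501531 = 4.01225e-05
Evidence: 0.0297451 + 0.00243776 + 4.01225e-05 = 0.032223
P(Segment II | the observation) ≈ 0.076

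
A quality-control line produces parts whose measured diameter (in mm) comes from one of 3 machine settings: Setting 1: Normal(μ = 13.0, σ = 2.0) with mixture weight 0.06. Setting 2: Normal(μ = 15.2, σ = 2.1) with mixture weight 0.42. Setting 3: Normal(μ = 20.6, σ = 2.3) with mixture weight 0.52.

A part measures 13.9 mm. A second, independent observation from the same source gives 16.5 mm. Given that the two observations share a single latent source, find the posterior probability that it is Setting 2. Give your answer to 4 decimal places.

0.9527

The responsibility of component k is P(Z=k) f_k(x) divided by Σ_j P(Z=j) f_j(x).
Since both observations come from the same component, the likelihood for component k is f_k(x₁)·f_k(x₂).
  f_1 = [0.180263] × [0.0431387] = 0.00777632
  f_2 = [0.156847] × [0.156847] = 0.0246009
  f_3 = [0.00249178] × [0.0354124] = 8.82397e-05
Weight by the priors:
  P(Z=1)·f_1 = 0.06 × 0.00777632 = 0.000466579
  P(Z=2)·f_2 = 0.42 × 0.0246009 = 0.0103324
  P(Z=3)·f_3 = 0.52 × 8.82397e-05 = 4.58847e-05
Evidence: 0.000466579 + 0.0103324 + 4.58847e-05 = 0.0108448
P(Setting 2 | x₁,x₂) ≈ 0.9527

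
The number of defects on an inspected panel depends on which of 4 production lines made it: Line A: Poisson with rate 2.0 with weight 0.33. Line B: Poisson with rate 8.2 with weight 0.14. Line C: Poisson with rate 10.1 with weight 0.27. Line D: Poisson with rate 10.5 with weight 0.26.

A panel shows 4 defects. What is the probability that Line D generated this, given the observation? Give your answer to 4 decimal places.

Posterior ∝ prior × likelihood, so P(k | x) ∝ π_k f_k(x); normalise over all components.
Evaluate each component's likelihood at the observed value:
  L_A = e^(−2.0)·2.0^4/4! = 0.0902235
  L_B = e^(−8.2)·8.2^4/4! = 0.0517404
  L_C = e^(−10.1)·10.1^4/4! = 0.0178115
  L_D = e^(−10.5)·10.5^4/4! = 0.0139461
Prior × likelihood for each component:
  π_A·L_A = 0.33 × 0.0902235 = 0.0297738
  π_B·L_B = 0.14 × 0.0517404 = 0.00724365
  π_C·L_C = 0.27 × 0.0178115 = 0.0048091
  π_D·L_D = 0.26 × 0.0139461 = 0.003626
Sum: 0.0297738 + 0.00724365 + 0.0048091 + 0.003626 = 0.0454525
So the posterior for Line D is 0.003626 / 0.0454525 ≈ 0.0798.

0.0798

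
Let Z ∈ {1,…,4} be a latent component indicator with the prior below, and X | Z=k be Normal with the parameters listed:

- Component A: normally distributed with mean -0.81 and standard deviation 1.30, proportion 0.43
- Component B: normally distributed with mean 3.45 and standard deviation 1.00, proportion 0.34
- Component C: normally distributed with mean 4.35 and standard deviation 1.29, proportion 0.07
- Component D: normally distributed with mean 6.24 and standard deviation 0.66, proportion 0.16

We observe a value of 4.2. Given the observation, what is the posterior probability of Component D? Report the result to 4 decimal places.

0.0065

P(component k | x) = P(Z=k)·f_k(x) / marginal(x), where marginal(x) = Σ_j P(Z=j)·f_j(x).
Component likelihoods at x = 4.2:
  f_A = 0.000182754
  f_B = 0.301137
  f_C = 0.307174
  f_D = 0.00509099
Prior × likelihood for each component:
  P(Z=A)·f_A = 0.43 × 0.000182754 = 7.85844e-05
  P(Z=B)·f_B = 0.34 × 0.301137 = 0.102387
  P(Z=C)·f_C = 0.07 × 0.307174 = 0.0215022
  P(Z=D)·f_D = 0.16 × 0.00509099 = 0.000814559
Marginal: 7.85844e-05 + 0.102387 + 0.0215022 + 0.000814559 = 0.124782
Responsibility of Component D: 0.000814559 / 0.124782 ≈ 0.0065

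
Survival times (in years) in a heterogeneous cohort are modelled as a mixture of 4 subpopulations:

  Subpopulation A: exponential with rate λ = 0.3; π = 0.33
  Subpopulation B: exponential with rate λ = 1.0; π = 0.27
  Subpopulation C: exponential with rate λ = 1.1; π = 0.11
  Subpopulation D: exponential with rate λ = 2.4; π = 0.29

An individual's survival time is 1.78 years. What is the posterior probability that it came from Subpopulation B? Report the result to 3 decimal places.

0.349

P(component k | x) = π_k·f_k(x) / marginal(x), where marginal(x) = Σ_j π_j·f_j(x).
Exponential densities:
  L_A = 0.175877
  L_B = 0.168638
  L_C = 0.155254
  L_D = 0.0334892
Prior × likelihood for each component:
  π_A·L_A = 0.33 × 0.175877 = 0.0580393
  π_B·L_B = 0.27 × 0.168638 = 0.0455323
  π_C·L_C = 0.11 × 0.155254 = 0.017078
  π_D·L_D = 0.29 × 0.0334892 = 0.00971188
Sum: 0.0580393 + 0.0455323 + 0.017078 + 0.00971188 = 0.130361
So the posterior for Subpopulation B is 0.0455323 / 0.130361 ≈ 0.349.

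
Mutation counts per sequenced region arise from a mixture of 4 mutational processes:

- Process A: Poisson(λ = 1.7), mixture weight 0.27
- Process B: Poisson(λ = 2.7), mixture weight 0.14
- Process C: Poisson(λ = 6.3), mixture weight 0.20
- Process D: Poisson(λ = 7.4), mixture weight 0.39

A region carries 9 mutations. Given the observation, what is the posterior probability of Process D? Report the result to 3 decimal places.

0.732

Apply Bayes' rule: the posterior for each component is proportional to its prior times its likelihood at x.
Poisson probabilities:
  L_A = 5.97003e-05
  L_B = 0.00141226
  L_C = 0.0791128
  L_D = 0.112084
Unnormalised posteriors:
  w_A·L_A = 0.27 × 5.97003e-05 = 1.61191e-05
  w_B·L_B = 0.14 × 0.00141226 = 0.000197717
  w_C·L_C = 0.20 × 0.0791128 = 0.0158226
  w_D·L_D = 0.39 × 0.112084 = 0.0437127
Marginal: 1.61191e-05 + 0.000197717 + 0.0158226 + 0.0437127 = 0.0597491
P(Process D | 9 mutations) ≈ 0.732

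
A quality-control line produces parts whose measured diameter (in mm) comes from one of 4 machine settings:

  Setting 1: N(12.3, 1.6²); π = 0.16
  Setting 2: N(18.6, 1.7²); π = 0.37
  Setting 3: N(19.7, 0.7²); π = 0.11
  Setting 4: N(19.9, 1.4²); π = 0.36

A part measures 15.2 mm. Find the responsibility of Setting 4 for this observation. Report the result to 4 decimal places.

P(component k | x) = w_k·f_k(x) / marginal(x), where marginal(x) = Σ_j w_j·f_j(x).
Evaluate each component's likelihood at the observed value:
  f_1 = 0.0482422
  f_2 = 0.0317594
  f_3 = 6.0516e-10
  f_4 = 0.00101729
Weight by the priors:
  w_1·f_1 = 0.16 × 0.0482422 = 0.00771876
  w_2·f_2 = 0.37 × 0.0317594 = 0.011751
  w_3·f_3 = 0.11 × 6.0516e-10 = 6.65676e-11
  w_4·f_4 = 0.36 × 0.00101729 = 0.000366224
Evidence: 0.00771876 + 0.011751 + 6.65676e-11 + 0.000366224 = 0.019836
P(Setting 4 | data) = 0.000366224 / 0.019836 ≈ 0.0185

0.0185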